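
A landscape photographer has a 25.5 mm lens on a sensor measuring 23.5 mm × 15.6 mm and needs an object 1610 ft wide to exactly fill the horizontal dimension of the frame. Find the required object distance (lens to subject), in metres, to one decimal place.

W: 1610 ft × 304.8 mm/ft = 490727.98 mm.
Magnification m = w/W = dᵢ/dₒ; combined with 1/f = 1/dₒ + 1/dᵢ this gives dₒ = f·(1 + W/w).
dₒ = 25.5 mm × (1 + 490728/23.5) = 25.5 × 20883.0419 ≈ 532517.568 mm = 532.518 m.

532.5 m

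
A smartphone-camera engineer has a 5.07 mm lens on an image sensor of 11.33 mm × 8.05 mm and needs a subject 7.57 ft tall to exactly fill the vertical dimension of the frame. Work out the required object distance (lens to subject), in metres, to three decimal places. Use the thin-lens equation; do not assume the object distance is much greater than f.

W: 7.57 ft × 304.8 mm/ft = 2307.34 mm.
Magnification m = h/W = dᵢ/dₒ; combined with 1/f = 1/dₒ + 1/dᵢ this gives dₒ = f·(1 + W/h).
dₒ = 5.07 mm × (1 + 2307.34/8.05) = 5.07 × 287.6256 ≈ 1458.262 mm = 1.45826 m.

1.458 m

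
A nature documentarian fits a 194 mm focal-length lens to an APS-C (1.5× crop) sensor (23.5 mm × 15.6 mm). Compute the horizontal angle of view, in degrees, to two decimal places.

Angle of view α = 2·arctan(w/2f) with w = 23.5 mm and f = 194 mm.
w/2f = 0.06057; arctan(0.06057) ≈ 3.4660°, so α ≈ 6.9320°.

6.93°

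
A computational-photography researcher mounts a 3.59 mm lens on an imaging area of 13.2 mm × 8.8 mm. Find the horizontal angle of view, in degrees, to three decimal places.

122.913°

Angle of view α = 2·arctan(w/2f) with w = 13.2 mm and f = 3.59 mm.
w/2f = 1.83844; arctan(1.83844) ≈ 61.4565°, so α ≈ 122.9130°.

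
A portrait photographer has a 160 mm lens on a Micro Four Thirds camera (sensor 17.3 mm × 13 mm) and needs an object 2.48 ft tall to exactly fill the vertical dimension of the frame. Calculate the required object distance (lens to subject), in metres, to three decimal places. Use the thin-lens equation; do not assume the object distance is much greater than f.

9.463 m

W: 2.48 ft × 304.8 mm/ft = 755.90 mm.
Magnification m = h/W = dᵢ/dₒ; combined with 1/f = 1/dₒ + 1/dᵢ this gives dₒ = f·(1 + W/h).
dₒ = 160 mm × (1 + 755.904/13) = 160 × 59.1465 ≈ 9463.434 mm = 9.46343 m.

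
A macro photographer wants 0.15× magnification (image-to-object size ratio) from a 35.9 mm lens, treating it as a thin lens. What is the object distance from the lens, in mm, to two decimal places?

275.23 mm

With m = dᵢ/dₒ and 1/f = 1/dₒ + 1/dᵢ, substituting dᵢ = m·dₒ gives 1/f = (1 + 1/m)/dₒ, hence dₒ = f·(1 + 1/m).
dₒ = 35.9 × (1 + 1/0.15) = 35.9 × 7.66667 ≈ 275.233 mm.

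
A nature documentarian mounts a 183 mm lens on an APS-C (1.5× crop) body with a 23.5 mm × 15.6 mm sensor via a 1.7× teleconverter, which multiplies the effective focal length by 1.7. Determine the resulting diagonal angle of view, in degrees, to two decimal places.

Effective focal length f = 183 × 1.7 = 311.1 mm.
Sensor diagonal = √(23.5² + 15.6²) = √795.6100 ≈ 28.2066 mm.
α = 2·arctan(28.207 / (2 × 311.1)) = 2·arctan(0.04533) ≈ 5.1913°.

5.19°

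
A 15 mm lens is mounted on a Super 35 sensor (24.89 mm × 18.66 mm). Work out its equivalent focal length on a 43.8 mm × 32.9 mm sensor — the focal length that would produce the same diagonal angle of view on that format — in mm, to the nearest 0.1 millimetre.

Sensor diagonal = √(24.89² + 18.66²) = √967.7077 ≈ 31.1080 mm.
Sensor diagonal = √(43.8² + 32.9²) = √3000.8500 ≈ 54.7800 mm.
Equal angle of view means equal diagonal/f ratio, so f₂ = f₁ · (diagonal₂/diagonal₁) = 15 × 54.7800/31.1080.
f₂ = 15 × 1.76096 ≈ 26.414 mm.

26.4 mm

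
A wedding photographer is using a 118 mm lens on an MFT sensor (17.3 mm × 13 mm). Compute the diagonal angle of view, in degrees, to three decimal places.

Sensor diagonal = √(17.3² + 13²) = √468.2900 ≈ 21.6400 mm.
Angle of view α = 2·arctan(d/2f) with d = 21.6400 mm and f = 118 mm.
d/2f = 0.09169; arctan(0.09169) ≈ 5.2391°, so α ≈ 10.4782°.

10.478°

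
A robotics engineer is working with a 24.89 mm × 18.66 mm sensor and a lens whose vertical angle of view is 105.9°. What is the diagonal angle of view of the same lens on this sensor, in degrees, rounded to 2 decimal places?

From the vertical AOV: f = 18.66 / (2·tan(52.95°)) = 18.66 / 2.64928 ≈ 7.0434 mm.
Sensor diagonal = √(24.89² + 18.66²) = √967.7077 ≈ 31.1080 mm.
Diagonal AOV = 2·arctan(31.1080 / (2 × 7.0434)) = 2·arctan(2.20830) ≈ 131.2744°.

131.27°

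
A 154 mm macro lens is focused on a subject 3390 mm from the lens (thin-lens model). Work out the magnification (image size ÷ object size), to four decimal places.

0.0476×

Thin lens: 1/f = 1/dₒ + 1/dᵢ → 1/dᵢ = 1/154 − 1/3390 = 0.0061985 mm⁻¹, so dᵢ ≈ 161.3288 mm.
Magnification m = dᵢ/dₒ = 161.3288/3390 ≈ 0.04759.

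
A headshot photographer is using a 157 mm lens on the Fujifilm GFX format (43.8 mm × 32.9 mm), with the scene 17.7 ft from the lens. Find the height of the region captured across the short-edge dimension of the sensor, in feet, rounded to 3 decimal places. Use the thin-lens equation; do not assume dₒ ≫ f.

dₒ: 17.7 ft × 304.8 mm/ft = 5394.96 mm.
Similar triangles through the lens centre give W/dₒ = h/dᵢ; with 1/f = 1/dₒ + 1/dᵢ this gives W = h·(dₒ − f)/f.
W = 32.9 mm × (5394.96 − 157) / 157 = 32.9 × 33.3628 ≈ 1097.636 mm = 1097.636/304.8 ft = 3.60117 ft.

3.601 ft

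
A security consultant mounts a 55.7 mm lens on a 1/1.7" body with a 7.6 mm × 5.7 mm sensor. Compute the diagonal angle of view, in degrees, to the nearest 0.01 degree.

Sensor diagonal = √(7.6² + 5.7²) = √90.2500 ≈ 9.5000 mm.
Angle of view α = 2·arctan(d/2f) with d = 9.5000 mm and f = 55.7 mm.
d/2f = 0.08528; arctan(0.08528) ≈ 4.8743°, so α ≈ 9.7486°.

9.75°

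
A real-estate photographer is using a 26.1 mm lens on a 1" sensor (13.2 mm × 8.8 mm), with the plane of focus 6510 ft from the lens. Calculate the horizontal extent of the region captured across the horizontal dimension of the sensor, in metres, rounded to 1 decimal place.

1003.5 m

dₒ: 6510 ft × 304.8 mm/ft = 1984247.94 mm.
Similar triangles through the lens centre give W/dₒ = w/dᵢ; with 1/f = 1/dₒ + 1/dᵢ this gives W = w·(dₒ − f)/f.
W = 13.2 mm × (1.98425e+06 − 26.1) / 26.1 = 13.2 × 76023.8252 ≈ 1003514.492 mm = 1003.51 m.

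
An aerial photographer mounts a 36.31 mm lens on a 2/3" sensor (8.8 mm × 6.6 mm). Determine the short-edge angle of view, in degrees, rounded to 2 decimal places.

10.39°

Angle of view α = 2·arctan(h/2f) with h = 6.6 mm and f = 36.31 mm.
h/2f = 0.09088; arctan(0.09088) ≈ 5.1930°, so α ≈ 10.3860°.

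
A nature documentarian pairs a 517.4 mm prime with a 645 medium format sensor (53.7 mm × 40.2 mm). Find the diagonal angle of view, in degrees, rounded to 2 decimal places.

Sensor diagonal = √(53.7² + 40.2²) = √4499.7300 ≈ 67.0800 mm.
Angle of view α = 2·arctan(d/2f) with d = 67.0800 mm and f = 517.4 mm.
d/2f = 0.06482; arctan(0.06482) ≈ 3.7090°, so α ≈ 7.4179°.

7.42°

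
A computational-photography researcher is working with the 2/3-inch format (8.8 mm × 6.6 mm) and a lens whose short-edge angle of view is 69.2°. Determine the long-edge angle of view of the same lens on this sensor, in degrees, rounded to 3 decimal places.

85.216°

From the short-edge AOV: f = 6.6 / (2·tan(34.6°)) = 6.6 / 1.37971 ≈ 4.7836 mm.
Long-edge AOV = 2·arctan(8.8 / (2 × 4.7836)) = 2·arctan(0.91981) ≈ 85.2160°.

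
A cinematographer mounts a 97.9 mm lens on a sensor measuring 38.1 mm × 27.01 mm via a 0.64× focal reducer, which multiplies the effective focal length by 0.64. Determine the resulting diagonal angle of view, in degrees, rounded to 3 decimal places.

40.880°

Effective focal length f = 97.9 × 0.64 = 62.656 mm.
Sensor diagonal = √(38.1² + 27.01²) = √2181.1501 ≈ 46.7028 mm.
α = 2·arctan(46.703 / (2 × 62.656)) = 2·arctan(0.37269) ≈ 40.8800°.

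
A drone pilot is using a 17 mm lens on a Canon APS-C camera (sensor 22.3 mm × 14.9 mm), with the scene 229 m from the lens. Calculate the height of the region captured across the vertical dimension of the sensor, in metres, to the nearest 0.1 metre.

dₒ: 229 m = 229000 mm.
Similar triangles through the lens centre give W/dₒ = h/dᵢ; with 1/f = 1/dₒ + 1/dᵢ this gives W = h·(dₒ − f)/f.
W = 14.9 mm × (229000 − 17) / 17 = 14.9 × 13469.5882 ≈ 200696.865 mm = 200.697 m.

200.7 m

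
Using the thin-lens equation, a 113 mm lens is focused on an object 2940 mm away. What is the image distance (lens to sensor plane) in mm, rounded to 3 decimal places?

117.517 mm

1/dᵢ = 1/f − 1/dₒ = 1/113 − 1/2940 = 0.0085094 mm⁻¹.
dᵢ = 1/0.0085094 ≈ 117.5168 mm.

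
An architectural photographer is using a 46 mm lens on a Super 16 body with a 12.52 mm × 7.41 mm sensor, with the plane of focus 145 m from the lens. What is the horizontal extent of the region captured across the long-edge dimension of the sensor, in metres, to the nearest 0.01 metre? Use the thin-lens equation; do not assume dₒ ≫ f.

dₒ: 145 m = 145000 mm.
Similar triangles through the lens centre give W/dₒ = w/dᵢ; with 1/f = 1/dₒ + 1/dᵢ this gives W = w·(dₒ − f)/f.
W = 12.52 mm × (145000 − 46) / 46 = 12.52 × 3151.1739 ≈ 39452.697 mm = 39.4527 m.

39.45 m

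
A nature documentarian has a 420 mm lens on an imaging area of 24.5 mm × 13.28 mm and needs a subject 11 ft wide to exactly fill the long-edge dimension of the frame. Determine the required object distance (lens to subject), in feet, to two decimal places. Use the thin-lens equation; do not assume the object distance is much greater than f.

189.95 ft

W: 11 ft × 304.8 mm/ft = 3352.80 mm.
Magnification m = w/W = dᵢ/dₒ; combined with 1/f = 1/dₒ + 1/dᵢ this gives dₒ = f·(1 + W/w).
dₒ = 420 mm × (1 + 3352.8/24.5) = 420 × 137.8490 ≈ 57896.570 mm = 57896.570/304.8 ft = 189.949 ft.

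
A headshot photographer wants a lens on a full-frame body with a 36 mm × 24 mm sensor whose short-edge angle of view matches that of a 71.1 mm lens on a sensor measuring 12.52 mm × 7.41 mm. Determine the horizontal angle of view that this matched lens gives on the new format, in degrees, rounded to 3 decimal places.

8.939°

Equal short-edge AOV ⇒ f₂ = f₁ · 24/7.41 = 71.1 × 3.23887 ≈ 230.2834 mm.
Horizontal AOV on the new format = 2·arctan(36 / (2 × 230.2834)) = 2·arctan(0.07816) ≈ 8.9388°.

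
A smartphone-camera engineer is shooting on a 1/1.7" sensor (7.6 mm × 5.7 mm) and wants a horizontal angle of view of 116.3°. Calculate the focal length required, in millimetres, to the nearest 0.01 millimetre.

2.36 mm

From α = 2·arctan(w/2f) we get f = w / (2·tan(α/2)).
With w = 7.6 mm and α/2 = 58.15°, tan(α/2) ≈ 1.60970, so f ≈ 7.6 / 3.21939 ≈ 2.3607 mm.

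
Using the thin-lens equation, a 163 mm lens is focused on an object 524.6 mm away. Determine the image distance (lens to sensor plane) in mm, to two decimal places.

236.48 mm

1/dᵢ = 1/f − 1/dₒ = 1/163 − 1/524.6 = 0.0042288 mm⁻¹.
dᵢ = 1/0.0042288 ≈ 236.4762 mm.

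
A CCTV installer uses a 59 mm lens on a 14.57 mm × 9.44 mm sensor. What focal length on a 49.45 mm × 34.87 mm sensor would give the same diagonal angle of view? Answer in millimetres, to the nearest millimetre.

Sensor diagonal = √(14.57² + 9.44²) = √301.3985 ≈ 17.3608 mm.
Sensor diagonal = √(49.45² + 34.87²) = √3661.2194 ≈ 60.5080 mm.
Equal angle of view means equal diagonal/f ratio, so f₂ = f₁ · (diagonal₂/diagonal₁) = 59 × 60.5080/17.3608.
f₂ = 59 × 3.48532 ≈ 205.634 mm.

206 mm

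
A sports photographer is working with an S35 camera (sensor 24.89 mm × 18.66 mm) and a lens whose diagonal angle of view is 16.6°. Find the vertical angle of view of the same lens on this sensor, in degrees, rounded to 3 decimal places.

Sensor diagonal = √(24.89² + 18.66²) = √967.7077 ≈ 31.1080 mm.
From the diagonal AOV: f = 31.1080 / (2·tan(8.3°)) = 31.1080 / 0.29177 ≈ 106.6188 mm.
Vertical AOV = 2·arctan(18.66 / (2 × 106.6188)) = 2·arctan(0.08751) ≈ 10.0022°.

10.002°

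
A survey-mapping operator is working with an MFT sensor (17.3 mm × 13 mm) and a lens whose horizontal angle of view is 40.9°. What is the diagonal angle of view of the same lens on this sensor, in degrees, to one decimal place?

50.0°

From the horizontal AOV: f = 17.3 / (2·tan(20.45°)) = 17.3 / 0.74578 ≈ 23.1972 mm.
Sensor diagonal = √(17.3² + 13²) = √468.2900 ≈ 21.6400 mm.
Diagonal AOV = 2·arctan(21.6400 / (2 × 23.1972)) = 2·arctan(0.46644) ≈ 50.0121°.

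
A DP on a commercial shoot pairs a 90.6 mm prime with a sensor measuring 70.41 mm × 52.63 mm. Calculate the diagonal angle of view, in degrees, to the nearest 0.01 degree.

Sensor diagonal = √(70.41² + 52.63²) = √7727.4850 ≈ 87.9061 mm.
Angle of view α = 2·arctan(d/2f) with d = 87.9061 mm and f = 90.6 mm.
d/2f = 0.48513; arctan(0.48513) ≈ 25.8796°, so α ≈ 51.7591°.

51.76°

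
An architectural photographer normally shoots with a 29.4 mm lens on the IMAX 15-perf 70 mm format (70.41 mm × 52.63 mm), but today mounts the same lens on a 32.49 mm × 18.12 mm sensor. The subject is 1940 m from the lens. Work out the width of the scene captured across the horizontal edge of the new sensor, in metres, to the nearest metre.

The focal length stays 29.4 mm; the relevant sensor dimension is now w = 32.49 mm. Object distance dₒ = 1940 m = 1.94e+06 mm.
Thin-lens field width W = w·(dₒ − f)/f = 32.49 × (1.94e+06 − 29.4)/29.4 ≈ 2143865.469 mm = 2143.87 m.

2144 m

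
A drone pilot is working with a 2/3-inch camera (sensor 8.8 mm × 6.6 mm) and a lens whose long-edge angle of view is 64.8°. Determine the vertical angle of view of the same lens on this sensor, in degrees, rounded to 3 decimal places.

50.906°

From the long-edge AOV: f = 8.8 / (2·tan(32.4°)) = 8.8 / 1.26924 ≈ 6.9333 mm.
Vertical AOV = 2·arctan(6.6 / (2 × 6.9333)) = 2·arctan(0.47596) ≈ 50.9056°.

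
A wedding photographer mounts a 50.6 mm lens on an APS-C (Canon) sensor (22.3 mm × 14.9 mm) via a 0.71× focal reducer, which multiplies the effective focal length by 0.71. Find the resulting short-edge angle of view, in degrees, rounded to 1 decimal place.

23.4°

Effective focal length f = 50.6 × 0.71 = 35.926 mm.
α = 2·arctan(14.9 / (2 × 35.926)) = 2·arctan(0.20737) ≈ 23.4308°.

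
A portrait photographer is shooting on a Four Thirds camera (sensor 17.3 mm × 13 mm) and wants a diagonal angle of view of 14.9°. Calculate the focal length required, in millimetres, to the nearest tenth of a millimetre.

82.7 mm

Sensor diagonal = √(17.3² + 13²) = √468.2900 ≈ 21.6400 mm.
From α = 2·arctan(d/2f) we get f = d / (2·tan(α/2)).
With d = 21.6400 mm and α/2 = 7.45°, tan(α/2) ≈ 0.13076, so f ≈ 21.6400 / 0.26153 ≈ 82.7440 mm.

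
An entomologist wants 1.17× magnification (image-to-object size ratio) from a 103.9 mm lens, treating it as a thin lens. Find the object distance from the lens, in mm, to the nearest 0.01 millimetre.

With m = dᵢ/dₒ and 1/f = 1/dₒ + 1/dᵢ, substituting dᵢ = m·dₒ gives 1/f = (1 + 1/m)/dₒ, hence dₒ = f·(1 + 1/m).
dₒ = 103.9 × (1 + 1/1.17) = 103.9 × 1.85470 ≈ 192.703 mm.

192.70 mm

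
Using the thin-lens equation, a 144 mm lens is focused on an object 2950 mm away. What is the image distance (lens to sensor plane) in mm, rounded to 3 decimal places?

151.390 mm

1/dᵢ = 1/f − 1/dₒ = 1/144 − 1/2950 = 0.0066055 mm⁻¹.
dᵢ = 1/0.0066055 ≈ 151.3899 mm.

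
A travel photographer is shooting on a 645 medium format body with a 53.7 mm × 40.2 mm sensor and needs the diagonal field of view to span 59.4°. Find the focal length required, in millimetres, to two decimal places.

58.80 mm

Sensor diagonal = √(53.7² + 40.2²) = √4499.7300 ≈ 67.0800 mm.
From α = 2·arctan(d/2f) we get f = d / (2·tan(α/2)).
With d = 67.0800 mm and α/2 = 29.7°, tan(α/2) ≈ 0.57039, so f ≈ 67.0800 / 1.14078 ≈ 58.8019 mm.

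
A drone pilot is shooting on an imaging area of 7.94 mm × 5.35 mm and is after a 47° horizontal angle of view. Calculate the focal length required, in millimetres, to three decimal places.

9.130 mm

From α = 2·arctan(w/2f) we get f = w / (2·tan(α/2)).
With w = 7.94 mm and α/2 = 23.5°, tan(α/2) ≈ 0.43481, so f ≈ 7.94 / 0.86962 ≈ 9.1304 mm.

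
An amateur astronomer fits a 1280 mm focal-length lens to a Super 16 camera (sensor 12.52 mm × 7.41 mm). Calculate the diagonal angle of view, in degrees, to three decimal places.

0.651°

Sensor diagonal = √(12.52² + 7.41²) = √211.6585 ≈ 14.5485 mm.
Angle of view α = 2·arctan(d/2f) with d = 14.5485 mm and f = 1280 mm.
d/2f = 0.00568; arctan(0.00568) ≈ 0.3256°, so α ≈ 0.6512°.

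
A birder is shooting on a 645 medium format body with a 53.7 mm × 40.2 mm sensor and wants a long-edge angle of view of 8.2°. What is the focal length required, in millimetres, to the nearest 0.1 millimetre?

374.6 mm

From α = 2·arctan(w/2f) we get f = w / (2·tan(α/2)).
With w = 53.7 mm and α/2 = 4.1°, tan(α/2) ≈ 0.07168, so f ≈ 53.7 / 0.14336 ≈ 374.5768 mm.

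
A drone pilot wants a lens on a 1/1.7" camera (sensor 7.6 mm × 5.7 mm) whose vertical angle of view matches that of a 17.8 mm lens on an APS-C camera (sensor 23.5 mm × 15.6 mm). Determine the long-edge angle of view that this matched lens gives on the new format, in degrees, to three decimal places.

Equal vertical AOV ⇒ f₂ = f₁ · 5.7/15.6 = 17.8 × 0.36538 ≈ 6.5038 mm.
Long-edge AOV on the new format = 2·arctan(7.6 / (2 × 6.5038)) = 2·arctan(0.58427) ≈ 60.5929°.

60.593°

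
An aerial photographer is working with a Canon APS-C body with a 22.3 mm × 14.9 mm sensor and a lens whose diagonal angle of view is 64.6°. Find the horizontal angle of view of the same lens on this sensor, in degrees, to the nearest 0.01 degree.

55.46°

Sensor diagonal = √(22.3² + 14.9²) = √719.3000 ≈ 26.8198 mm.
From the diagonal AOV: f = 26.8198 / (2·tan(32.3°)) = 26.8198 / 1.26435 ≈ 21.2123 mm.
Horizontal AOV = 2·arctan(22.3 / (2 × 21.2123)) = 2·arctan(0.52564) ≈ 55.4562°.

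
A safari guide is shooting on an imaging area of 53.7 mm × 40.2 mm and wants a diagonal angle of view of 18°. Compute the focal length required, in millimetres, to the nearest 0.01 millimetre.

Sensor diagonal = √(53.7² + 40.2²) = √4499.7300 ≈ 67.0800 mm.
From α = 2·arctan(d/2f) we get f = d / (2·tan(α/2)).
With d = 67.0800 mm and α/2 = 9°, tan(α/2) ≈ 0.15838, so f ≈ 67.0800 / 0.31677 ≈ 211.7633 mm.

211.76 mm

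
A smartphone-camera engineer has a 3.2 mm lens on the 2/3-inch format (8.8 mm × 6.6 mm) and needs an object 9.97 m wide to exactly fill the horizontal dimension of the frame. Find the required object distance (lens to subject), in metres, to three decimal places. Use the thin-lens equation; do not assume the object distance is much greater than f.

W: 9.97 m = 9970 mm.
Magnification m = w/W = dᵢ/dₒ; combined with 1/f = 1/dₒ + 1/dᵢ this gives dₒ = f·(1 + W/w).
dₒ = 3.2 mm × (1 + 9970/8.8) = 3.2 × 1133.9545 ≈ 3628.655 mm = 3.62865 m.

3.629 m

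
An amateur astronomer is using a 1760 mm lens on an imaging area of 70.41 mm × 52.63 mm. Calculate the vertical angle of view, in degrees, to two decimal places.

1.71°

Angle of view α = 2·arctan(h/2f) with h = 52.63 mm and f = 1760 mm.
h/2f = 0.01495; arctan(0.01495) ≈ 0.8566°, so α ≈ 1.7132°.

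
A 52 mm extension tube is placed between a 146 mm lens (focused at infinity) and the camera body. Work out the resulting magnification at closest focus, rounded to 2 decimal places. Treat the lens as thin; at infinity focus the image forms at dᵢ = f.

0.36×

The tube moves the image plane from f to f + e, so dᵢ = 146 + 52 = 198 mm. Focus is achieved when 1/f = 1/dₒ + 1/dᵢ, giving dₒ = 1/(1/f − 1/(f+e)).
Magnification m = dᵢ/dₒ = (f+e)·(1/f − 1/(f+e)) = e/f = 52/146 ≈ 0.3562.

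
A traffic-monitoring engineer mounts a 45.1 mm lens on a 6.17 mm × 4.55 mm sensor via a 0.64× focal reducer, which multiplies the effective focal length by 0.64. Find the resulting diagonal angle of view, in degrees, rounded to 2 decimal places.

Effective focal length f = 45.1 × 0.64 = 28.864 mm.
Sensor diagonal = √(6.17² + 4.55²) = √58.7714 ≈ 7.6663 mm.
α = 2·arctan(7.666 / (2 × 28.864)) = 2·arctan(0.13280) ≈ 15.1292°.

15.13°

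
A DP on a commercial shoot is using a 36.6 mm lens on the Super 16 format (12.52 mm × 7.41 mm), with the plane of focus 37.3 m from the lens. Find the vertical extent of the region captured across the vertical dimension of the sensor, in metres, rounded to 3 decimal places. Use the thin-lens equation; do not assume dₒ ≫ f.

dₒ: 37.3 m = 37300 mm.
Similar triangles through the lens centre give W/dₒ = h/dᵢ; with 1/f = 1/dₒ + 1/dᵢ this gives W = h·(dₒ − f)/f.
W = 7.41 mm × (37300 − 36.6) / 36.6 = 7.41 × 1018.1257 ≈ 7544.311 mm = 7.54431 m.

7.544 m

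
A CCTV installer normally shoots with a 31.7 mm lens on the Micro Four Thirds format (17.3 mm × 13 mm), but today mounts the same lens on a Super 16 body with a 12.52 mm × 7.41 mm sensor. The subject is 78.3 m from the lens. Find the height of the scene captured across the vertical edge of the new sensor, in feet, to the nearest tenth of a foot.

The focal length stays 31.7 mm; the relevant sensor dimension is now h = 7.41 mm. Object distance dₒ = 78.3 m = 78300 mm.
Thin-lens field height W = h·(dₒ − f)/f = 7.41 × (78300 − 31.7)/31.7 ≈ 18295.524 mm = 18295.524/304.8 ft = 60.0247 ft.

60.0 ft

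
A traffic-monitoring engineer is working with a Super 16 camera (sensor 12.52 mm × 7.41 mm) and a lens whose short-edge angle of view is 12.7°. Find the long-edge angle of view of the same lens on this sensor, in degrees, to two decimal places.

21.30°

From the short-edge AOV: f = 7.41 / (2·tan(6.35°)) = 7.41 / 0.22257 ≈ 33.2931 mm.
Long-edge AOV = 2·arctan(12.52 / (2 × 33.2931)) = 2·arctan(0.18803) ≈ 21.2977°.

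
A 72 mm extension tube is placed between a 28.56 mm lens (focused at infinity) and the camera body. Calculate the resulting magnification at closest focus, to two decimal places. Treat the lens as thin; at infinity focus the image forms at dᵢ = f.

2.52×

The tube moves the image plane from f to f + e, so dᵢ = 28.56 + 72 = 100.56 mm. Focus is achieved when 1/f = 1/dₒ + 1/dᵢ, giving dₒ = 1/(1/f − 1/(f+e)).
Magnification m = dᵢ/dₒ = (f+e)·(1/f − 1/(f+e)) = e/f = 72/28.56 ≈ 2.5210.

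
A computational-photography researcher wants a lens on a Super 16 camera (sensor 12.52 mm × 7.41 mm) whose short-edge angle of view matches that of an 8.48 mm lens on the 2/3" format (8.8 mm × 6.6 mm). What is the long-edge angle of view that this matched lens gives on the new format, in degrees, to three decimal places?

Equal short-edge AOV ⇒ f₂ = f₁ · 7.41/6.6 = 8.48 × 1.12273 ≈ 9.5207 mm.
Long-edge AOV on the new format = 2·arctan(12.52 / (2 × 9.5207)) = 2·arctan(0.65751) ≈ 66.6509°.

66.651°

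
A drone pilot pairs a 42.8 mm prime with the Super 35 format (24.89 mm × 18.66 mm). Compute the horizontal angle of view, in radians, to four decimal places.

0.5659 rad

Angle of view α = 2·arctan(w/2f) with w = 24.89 mm and f = 42.8 mm.
w/2f = 0.29077; arctan(0.29077) ≈ 0.2830 rad, so α ≈ 0.5659 rad.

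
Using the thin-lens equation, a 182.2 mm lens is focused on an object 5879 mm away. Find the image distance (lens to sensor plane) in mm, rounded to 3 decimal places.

188.027 mm

1/dᵢ = 1/f − 1/dₒ = 1/182.2 − 1/5879 = 0.0053184 mm⁻¹.
dᵢ = 1/0.0053184 ≈ 188.0273 mm.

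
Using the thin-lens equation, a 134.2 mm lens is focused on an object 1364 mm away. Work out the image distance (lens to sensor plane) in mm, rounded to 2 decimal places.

148.84 mm

1/dᵢ = 1/f − 1/dₒ = 1/134.2 − 1/1364 = 0.0067184 mm⁻¹.
dᵢ = 1/0.0067184 ≈ 148.8444 mm.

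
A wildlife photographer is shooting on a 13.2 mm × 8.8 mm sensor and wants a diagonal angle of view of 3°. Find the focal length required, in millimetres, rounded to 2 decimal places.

Sensor diagonal = √(13.2² + 8.8²) = √251.6800 ≈ 15.8644 mm.
From α = 2·arctan(d/2f) we get f = d / (2·tan(α/2)).
With d = 15.8644 mm and α/2 = 1.5°, tan(α/2) ≈ 0.02619, so f ≈ 15.8644 / 0.05237 ≈ 302.9190 mm.

302.92 mm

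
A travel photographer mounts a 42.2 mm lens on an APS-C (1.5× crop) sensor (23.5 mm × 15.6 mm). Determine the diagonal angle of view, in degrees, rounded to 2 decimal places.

Sensor diagonal = √(23.5² + 15.6²) = √795.6100 ≈ 28.2066 mm.
Angle of view α = 2·arctan(d/2f) with d = 28.2066 mm and f = 42.2 mm.
d/2f = 0.33420; arctan(0.33420) ≈ 18.4797°, so α ≈ 36.9594°.

36.96°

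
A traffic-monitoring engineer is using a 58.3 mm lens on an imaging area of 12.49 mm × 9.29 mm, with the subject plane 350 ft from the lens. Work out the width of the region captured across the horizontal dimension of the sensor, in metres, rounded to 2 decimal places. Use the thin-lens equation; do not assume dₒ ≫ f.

dₒ: 350 ft × 304.8 mm/ft = 106680.00 mm.
Similar triangles through the lens centre give W/dₒ = w/dᵢ; with 1/f = 1/dₒ + 1/dᵢ this gives W = w·(dₒ − f)/f.
W = 12.49 mm × (106680 − 58.3) / 58.3 = 12.49 × 1828.8456 ≈ 22842.281 mm = 22.8423 m.

22.84 m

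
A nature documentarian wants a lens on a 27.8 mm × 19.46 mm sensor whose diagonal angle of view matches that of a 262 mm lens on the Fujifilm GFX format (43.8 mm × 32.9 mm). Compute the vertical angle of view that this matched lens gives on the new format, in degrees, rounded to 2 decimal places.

6.86°

Sensor diagonal = √(43.8² + 32.9²) = √3000.8500 ≈ 54.7800 mm.
Sensor diagonal = √(27.8² + 19.46²) = √1151.5316 ≈ 33.9342 mm.
Equal diagonal AOV ⇒ f₂ = f₁ · 33.9342/54.7800 = 262 × 0.61946 ≈ 162.2995 mm.
Vertical AOV on the new format = 2·arctan(19.46 / (2 × 162.2995)) = 2·arctan(0.05995) ≈ 6.8617°.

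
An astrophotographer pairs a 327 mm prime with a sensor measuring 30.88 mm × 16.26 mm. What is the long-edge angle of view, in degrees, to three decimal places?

Angle of view α = 2·arctan(w/2f) with w = 30.88 mm and f = 327 mm.
w/2f = 0.04722; arctan(0.04722) ≈ 2.7033°, so α ≈ 5.4067°.

5.407°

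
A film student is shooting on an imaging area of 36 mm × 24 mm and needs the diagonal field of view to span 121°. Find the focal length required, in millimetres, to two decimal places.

12.24 mm

Sensor diagonal = √(36² + 24²) = √1872.0000 ≈ 43.2666 mm.
From α = 2·arctan(d/2f) we get f = d / (2·tan(α/2)).
With d = 43.2666 mm and α/2 = 60.5°, tan(α/2) ≈ 1.76749, so f ≈ 43.2666 / 3.53499 ≈ 12.2395 mm.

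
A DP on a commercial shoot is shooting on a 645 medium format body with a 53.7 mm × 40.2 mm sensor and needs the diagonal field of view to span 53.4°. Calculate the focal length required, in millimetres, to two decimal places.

66.69 mm

Sensor diagonal = √(53.7² + 40.2²) = √4499.7300 ≈ 67.0800 mm.
From α = 2·arctan(d/2f) we get f = d / (2·tan(α/2)).
With d = 67.0800 mm and α/2 = 26.7°, tan(α/2) ≈ 0.50295, so f ≈ 67.0800 / 1.00590 ≈ 66.6869 mm.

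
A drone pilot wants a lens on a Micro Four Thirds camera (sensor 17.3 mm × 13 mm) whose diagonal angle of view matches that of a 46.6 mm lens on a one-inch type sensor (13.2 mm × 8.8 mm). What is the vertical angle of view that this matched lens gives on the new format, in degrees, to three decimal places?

Sensor diagonal = √(13.2² + 8.8²) = √251.6800 ≈ 15.8644 mm.
Sensor diagonal = √(17.3² + 13²) = √468.2900 ≈ 21.6400 mm.
Equal diagonal AOV ⇒ f₂ = f₁ · 21.6400/15.8644 = 46.6 × 1.36406 ≈ 63.5651 mm.
Vertical AOV on the new format = 2·arctan(13 / (2 × 63.5651)) = 2·arctan(0.10226) ≈ 11.6772°.

11.677°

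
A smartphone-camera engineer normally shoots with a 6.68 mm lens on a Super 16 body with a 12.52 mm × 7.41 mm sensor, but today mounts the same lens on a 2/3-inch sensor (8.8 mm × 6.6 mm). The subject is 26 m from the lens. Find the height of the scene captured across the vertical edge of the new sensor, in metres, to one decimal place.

The focal length stays 6.68 mm; the relevant sensor dimension is now h = 6.6 mm. Object distance dₒ = 26 m = 26000 mm.
Thin-lens field height W = h·(dₒ − f)/f = 6.6 × (26000 − 6.68)/6.68 ≈ 25682.023 mm = 25.682 m.

25.7 m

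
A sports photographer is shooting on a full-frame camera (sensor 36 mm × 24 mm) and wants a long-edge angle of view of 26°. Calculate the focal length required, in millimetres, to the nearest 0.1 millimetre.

78.0 mm

From α = 2·arctan(w/2f) we get f = w / (2·tan(α/2)).
With w = 36 mm and α/2 = 13°, tan(α/2) ≈ 0.23087, so f ≈ 36 / 0.46174 ≈ 77.9666 mm.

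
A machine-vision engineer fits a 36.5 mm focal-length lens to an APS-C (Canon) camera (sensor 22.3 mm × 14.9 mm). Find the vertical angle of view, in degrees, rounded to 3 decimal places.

23.072°

Angle of view α = 2·arctan(h/2f) with h = 14.9 mm and f = 36.5 mm.
h/2f = 0.20411; arctan(0.20411) ≈ 11.5362°, so α ≈ 23.0723°.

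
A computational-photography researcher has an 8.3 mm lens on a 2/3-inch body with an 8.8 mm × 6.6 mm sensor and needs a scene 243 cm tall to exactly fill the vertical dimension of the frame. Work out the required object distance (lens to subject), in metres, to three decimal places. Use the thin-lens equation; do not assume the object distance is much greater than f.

3.064 m

W: 243 cm = 2430 mm.
Magnification m = h/W = dᵢ/dₒ; combined with 1/f = 1/dₒ + 1/dᵢ this gives dₒ = f·(1 + W/h).
dₒ = 8.3 mm × (1 + 2430/6.6) = 8.3 × 369.1818 ≈ 3064.209 mm = 3.06421 m.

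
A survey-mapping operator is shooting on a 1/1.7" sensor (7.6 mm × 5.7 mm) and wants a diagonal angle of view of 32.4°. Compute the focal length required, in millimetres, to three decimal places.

16.350 mm

Sensor diagonal = √(7.6² + 5.7²) = √90.2500 ≈ 9.5000 mm.
From α = 2·arctan(d/2f) we get f = d / (2·tan(α/2)).
With d = 9.5000 mm and α/2 = 16.2°, tan(α/2) ≈ 0.29053, so f ≈ 9.5000 / 0.58105 ≈ 16.3496 mm.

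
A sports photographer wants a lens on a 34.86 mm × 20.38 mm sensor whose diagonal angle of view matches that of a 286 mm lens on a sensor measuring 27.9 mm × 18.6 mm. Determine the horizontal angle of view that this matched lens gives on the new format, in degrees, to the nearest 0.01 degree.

5.79°

Sensor diagonal = √(27.9² + 18.6²) = √1124.3700 ≈ 33.5316 mm.
Sensor diagonal = √(34.86² + 20.38²) = √1630.5640 ≈ 40.3802 mm.
Equal diagonal AOV ⇒ f₂ = f₁ · 40.3802/33.5316 = 286 × 1.20424 ≈ 344.4136 mm.
Horizontal AOV on the new format = 2·arctan(34.86 / (2 × 344.4136)) = 2·arctan(0.05061) ≈ 5.7943°.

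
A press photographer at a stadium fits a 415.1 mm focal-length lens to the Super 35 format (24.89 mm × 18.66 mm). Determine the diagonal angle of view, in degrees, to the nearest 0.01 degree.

Sensor diagonal = √(24.89² + 18.66²) = √967.7077 ≈ 31.1080 mm.
Angle of view α = 2·arctan(d/2f) with d = 31.1080 mm and f = 415.1 mm.
d/2f = 0.03747; arctan(0.03747) ≈ 2.1459°, so α ≈ 4.2918°.

4.29°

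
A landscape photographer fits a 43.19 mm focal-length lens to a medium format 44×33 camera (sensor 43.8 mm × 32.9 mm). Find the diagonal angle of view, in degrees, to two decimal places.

64.76°

Sensor diagonal = √(43.8² + 32.9²) = √3000.8500 ≈ 54.7800 mm.
Angle of view α = 2·arctan(d/2f) with d = 54.7800 mm and f = 43.19 mm.
d/2f = 0.63417; arctan(0.63417) ≈ 32.3818°, so α ≈ 64.7637°.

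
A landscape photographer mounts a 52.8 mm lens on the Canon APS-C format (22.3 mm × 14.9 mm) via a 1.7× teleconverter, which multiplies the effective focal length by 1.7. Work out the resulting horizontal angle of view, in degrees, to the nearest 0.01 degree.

14.16°

Effective focal length f = 52.8 × 1.7 = 89.76 mm.
α = 2·arctan(22.3 / (2 × 89.76)) = 2·arctan(0.12422) ≈ 14.1620°.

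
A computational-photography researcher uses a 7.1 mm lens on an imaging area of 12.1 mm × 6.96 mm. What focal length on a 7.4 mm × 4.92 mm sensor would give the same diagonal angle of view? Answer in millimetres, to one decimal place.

Sensor diagonal = √(12.1² + 6.96²) = √194.8516 ≈ 13.9589 mm.
Sensor diagonal = √(7.4² + 4.92²) = √78.9664 ≈ 8.8863 mm.
Equal angle of view means equal diagonal/f ratio, so f₂ = f₁ · (diagonal₂/diagonal₁) = 7.1 × 8.8863/13.9589.
f₂ = 7.1 × 0.63660 ≈ 4.520 mm.

4.5 mm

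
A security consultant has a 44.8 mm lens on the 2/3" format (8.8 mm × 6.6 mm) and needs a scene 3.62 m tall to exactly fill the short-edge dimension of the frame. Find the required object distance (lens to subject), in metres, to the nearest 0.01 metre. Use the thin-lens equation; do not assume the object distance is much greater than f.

W: 3.62 m = 3620 mm.
Magnification m = h/W = dᵢ/dₒ; combined with 1/f = 1/dₒ + 1/dᵢ this gives dₒ = f·(1 + W/h).
dₒ = 44.8 mm × (1 + 3620/6.6) = 44.8 × 549.4848 ≈ 24616.921 mm = 24.6169 m.

24.62 m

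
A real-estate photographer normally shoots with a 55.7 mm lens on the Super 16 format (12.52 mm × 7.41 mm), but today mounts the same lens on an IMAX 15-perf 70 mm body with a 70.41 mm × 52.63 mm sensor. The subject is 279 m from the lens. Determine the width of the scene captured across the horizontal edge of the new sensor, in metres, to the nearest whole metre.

353 m

The focal length stays 55.7 mm; the relevant sensor dimension is now w = 70.41 mm. Object distance dₒ = 279 m = 279000 mm.
Thin-lens field width W = w·(dₒ − f)/f = 70.41 × (279000 − 55.7)/55.7 ≈ 352611.637 mm = 352.612 m.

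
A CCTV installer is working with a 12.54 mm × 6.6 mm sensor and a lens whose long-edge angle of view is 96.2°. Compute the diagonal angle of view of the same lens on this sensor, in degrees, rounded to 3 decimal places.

From the long-edge AOV: f = 12.54 / (2·tan(48.1°)) = 12.54 / 2.22904 ≈ 5.6257 mm.
Sensor diagonal = √(12.54² + 6.6²) = √200.8116 ≈ 14.1708 mm.
Diagonal AOV = 2·arctan(14.1708 / (2 × 5.6257)) = 2·arctan(1.25946) ≈ 103.1014°.

103.101°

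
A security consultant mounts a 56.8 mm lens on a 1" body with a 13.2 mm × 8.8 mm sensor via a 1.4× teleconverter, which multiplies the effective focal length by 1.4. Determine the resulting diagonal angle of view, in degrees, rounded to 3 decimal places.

Effective focal length f = 56.8 × 1.4 = 79.52 mm.
Sensor diagonal = √(13.2² + 8.8²) = √251.6800 ≈ 15.8644 mm.
α = 2·arctan(15.864 / (2 × 79.52)) = 2·arctan(0.09975) ≈ 11.3930°.

11.393°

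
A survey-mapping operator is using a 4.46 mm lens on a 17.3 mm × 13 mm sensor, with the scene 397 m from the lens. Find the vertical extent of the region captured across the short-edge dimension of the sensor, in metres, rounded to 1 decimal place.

dₒ: 397 m = 397000 mm.
Similar triangles through the lens centre give W/dₒ = h/dᵢ; with 1/f = 1/dₒ + 1/dᵢ this gives W = h·(dₒ − f)/f.
W = 13 mm × (397000 − 4.46) / 4.46 = 13 × 89012.4529 ≈ 1157161.888 mm = 1157.16 m.

1157.2 m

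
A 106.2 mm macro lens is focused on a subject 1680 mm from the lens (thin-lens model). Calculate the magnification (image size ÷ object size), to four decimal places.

Thin lens: 1/f = 1/dₒ + 1/dᵢ → 1/dᵢ = 1/106.2 − 1/1680 = 0.0088210 mm⁻¹, so dᵢ ≈ 113.3664 mm.
Magnification m = dᵢ/dₒ = 113.3664/1680 ≈ 0.06748.

0.0675×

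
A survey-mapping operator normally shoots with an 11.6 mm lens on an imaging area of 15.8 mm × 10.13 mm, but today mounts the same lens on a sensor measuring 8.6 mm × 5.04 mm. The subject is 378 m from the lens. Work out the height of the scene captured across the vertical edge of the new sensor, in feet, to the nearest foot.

The focal length stays 11.6 mm; the relevant sensor dimension is now h = 5.04 mm. Object distance dₒ = 378 m = 378000 mm.
Thin-lens field height W = h·(dₒ − f)/f = 5.04 × (378000 − 11.6)/11.6 ≈ 164229.443 mm = 164229.443/304.8 ft = 538.811 ft.

539 ft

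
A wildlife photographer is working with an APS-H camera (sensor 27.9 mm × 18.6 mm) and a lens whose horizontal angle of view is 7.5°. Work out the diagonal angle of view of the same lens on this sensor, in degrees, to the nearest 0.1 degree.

From the horizontal AOV: f = 27.9 / (2·tan(3.75°)) = 27.9 / 0.13109 ≈ 212.8359 mm.
Sensor diagonal = √(27.9² + 18.6²) = √1124.3700 ≈ 33.5316 mm.
Diagonal AOV = 2·arctan(33.5316 / (2 × 212.8359)) = 2·arctan(0.07877) ≈ 9.0082°.

9.0°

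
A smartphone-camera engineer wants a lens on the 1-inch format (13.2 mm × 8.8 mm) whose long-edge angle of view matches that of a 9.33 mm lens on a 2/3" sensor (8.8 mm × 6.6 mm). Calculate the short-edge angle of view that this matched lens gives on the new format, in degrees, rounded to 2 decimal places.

34.91°

Equal long-edge AOV ⇒ f₂ = f₁ · 13.2/8.8 = 9.33 × 1.50000 ≈ 13.9950 mm.
Short-edge AOV on the new format = 2·arctan(8.8 / (2 × 13.9950)) = 2·arctan(0.31440) ≈ 34.9061°.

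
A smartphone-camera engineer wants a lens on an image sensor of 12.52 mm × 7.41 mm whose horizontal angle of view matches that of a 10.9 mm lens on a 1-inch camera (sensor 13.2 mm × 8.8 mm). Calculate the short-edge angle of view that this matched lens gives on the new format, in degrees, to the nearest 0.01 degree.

Equal horizontal AOV ⇒ f₂ = f₁ · 12.52/13.2 = 10.9 × 0.94848 ≈ 10.3385 mm.
Short-edge AOV on the new format = 2·arctan(7.41 / (2 × 10.3385)) = 2·arctan(0.35837) ≈ 39.4323°.

39.43°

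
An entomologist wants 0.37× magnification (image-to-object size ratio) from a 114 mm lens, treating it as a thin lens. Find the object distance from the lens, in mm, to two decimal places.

422.11 mm

With m = dᵢ/dₒ and 1/f = 1/dₒ + 1/dᵢ, substituting dᵢ = m·dₒ gives 1/f = (1 + 1/m)/dₒ, hence dₒ = f·(1 + 1/m).
dₒ = 114 × (1 + 1/0.37) = 114 × 3.70270 ≈ 422.108 mm.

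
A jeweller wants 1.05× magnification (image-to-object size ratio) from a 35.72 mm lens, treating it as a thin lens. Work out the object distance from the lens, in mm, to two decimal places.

69.74 mm

With m = dᵢ/dₒ and 1/f = 1/dₒ + 1/dᵢ, substituting dᵢ = m·dₒ gives 1/f = (1 + 1/m)/dₒ, hence dₒ = f·(1 + 1/m).
dₒ = 35.72 × (1 + 1/1.05) = 35.72 × 1.95238 ≈ 69.739 mm.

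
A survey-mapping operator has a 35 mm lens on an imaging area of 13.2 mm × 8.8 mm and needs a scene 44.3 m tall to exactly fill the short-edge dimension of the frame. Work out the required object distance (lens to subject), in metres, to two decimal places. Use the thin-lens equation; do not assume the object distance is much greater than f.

W: 44.3 m = 44300 mm.
Magnification m = h/W = dᵢ/dₒ; combined with 1/f = 1/dₒ + 1/dᵢ this gives dₒ = f·(1 + W/h).
dₒ = 35 mm × (1 + 44300/8.8) = 35 × 5035.0909 ≈ 176228.182 mm = 176.228 m.

176.23 m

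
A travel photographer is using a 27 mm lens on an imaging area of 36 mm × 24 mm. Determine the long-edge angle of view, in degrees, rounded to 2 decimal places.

67.38°

Angle of view α = 2·arctan(w/2f) with w = 36 mm and f = 27 mm.
w/2f = 0.66667; arctan(0.66667) ≈ 33.6901°, so α ≈ 67.3801°.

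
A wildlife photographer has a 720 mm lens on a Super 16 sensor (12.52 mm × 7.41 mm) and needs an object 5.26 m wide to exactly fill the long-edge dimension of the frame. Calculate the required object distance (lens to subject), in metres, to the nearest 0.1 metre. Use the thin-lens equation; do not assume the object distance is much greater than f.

W: 5.26 m = 5260 mm.
Magnification m = w/W = dᵢ/dₒ; combined with 1/f = 1/dₒ + 1/dᵢ this gives dₒ = f·(1 + W/w).
dₒ = 720 mm × (1 + 5260/12.52) = 720 × 421.1278 ≈ 303212.013 mm = 303.212 m.

303.2 m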